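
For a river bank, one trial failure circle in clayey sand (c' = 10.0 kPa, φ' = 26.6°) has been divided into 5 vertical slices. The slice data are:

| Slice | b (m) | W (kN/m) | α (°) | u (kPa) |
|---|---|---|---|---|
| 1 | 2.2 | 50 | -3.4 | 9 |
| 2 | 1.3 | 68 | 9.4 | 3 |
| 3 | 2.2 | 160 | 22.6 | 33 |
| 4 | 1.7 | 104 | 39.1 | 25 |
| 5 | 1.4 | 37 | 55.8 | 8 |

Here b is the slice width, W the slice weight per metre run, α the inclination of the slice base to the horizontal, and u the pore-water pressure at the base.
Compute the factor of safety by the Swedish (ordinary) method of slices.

Ordinary method of slices: FS = Σ[c'·Δl_i + (W_i cosα_i − u_i·Δl_i)·tanφ'] / Σ W_i sinα_i, with Δl_i = b_i / cosα_i.
Slice 1: Δl = 2.2/cos(-3.4°) = 2.204 m; N'_1 = 50·cos(-3.4°) − 9·2.204 = 30.1; c'Δl = 22.04; W sinα = -3.0
Slice 2: Δl = 1.3/cos9.4° = 1.318 m; N'_2 = 68·cos9.4° − 3·1.318 = 63.1; c'Δl = 13.18; W sinα = 11.1
Slice 3: Δl = 2.2/cos22.6° = 2.383 m; N'_3 = 160·cos22.6° − 33·2.383 = 69.1; c'Δl = 23.83; W sinα = 61.5
Slice 4: Δl = 1.7/cos39.1° = 2.191 m; N'_4 = 104·cos39.1° − 25·2.191 = 25.9; c'Δl = 21.91; W sinα = 65.6
Slice 5: Δl = 1.4/cos55.8° = 2.491 m; N'_5 = 37·cos55.8° − 8·2.491 = 0.9; c'Δl = 24.91; W sinα = 30.6
Σc'Δl = 105.9 kN/m; ΣN' = 189.1 kN/m; ΣW sinα = 165.8 kN/m
Resisting = 105.9 + 189.1·tan26.6° = 105.9 + 94.7 = 200.6 kN/m
FS = 200.6 / 165.8 = 1.209

FS = 1.21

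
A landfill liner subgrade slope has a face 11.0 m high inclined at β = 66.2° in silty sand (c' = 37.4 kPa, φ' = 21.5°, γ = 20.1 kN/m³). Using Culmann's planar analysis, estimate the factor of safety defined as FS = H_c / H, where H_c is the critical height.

H_c = (4c'/γ) · sinβ cosφ' / [1 − cos(β − φ')]
    = (4·37.4/20.1) · sin66.2°·cos21.5° / [1 − cos44.7°]
    = 7.443 · 0.8513 / 0.2892 = 21.91 m
FS = H_c / H = 21.91 / 11.0 = 1.992

FS = 1.99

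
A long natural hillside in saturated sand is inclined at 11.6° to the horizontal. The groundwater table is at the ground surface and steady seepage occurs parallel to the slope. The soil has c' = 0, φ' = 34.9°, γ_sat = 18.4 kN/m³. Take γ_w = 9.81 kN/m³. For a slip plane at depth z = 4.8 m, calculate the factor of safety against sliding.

FS = 1.59

With seepage parallel to the slope and the water table at the surface, the effective normal stress on the slip plane uses the buoyant unit weight γ' = γ_sat − γ_w while the driving shear stress uses γ_sat:
FS = [c' + γ' z cos²β tanφ'] / [γ_sat z sinβ cosβ]
(For c' = 0 this reduces to FS = (γ'/γ_sat)·tanφ'/tanβ.)
γ' = 18.4 − 9.81 = 8.59 kN/m³
Numerator = 0.0 + 8.59·4.8·cos²11.6°·tan34.9° = 0.0 + 8.59·4.8·0.9596·0.6976 = 27.601 kPa
Denominator = 18.4·4.8·sin11.6°·cos11.6° = 18.4·4.8·0.2011·0.9796 = 17.396 kPa
FS = 27.601 / 17.396 = 1.587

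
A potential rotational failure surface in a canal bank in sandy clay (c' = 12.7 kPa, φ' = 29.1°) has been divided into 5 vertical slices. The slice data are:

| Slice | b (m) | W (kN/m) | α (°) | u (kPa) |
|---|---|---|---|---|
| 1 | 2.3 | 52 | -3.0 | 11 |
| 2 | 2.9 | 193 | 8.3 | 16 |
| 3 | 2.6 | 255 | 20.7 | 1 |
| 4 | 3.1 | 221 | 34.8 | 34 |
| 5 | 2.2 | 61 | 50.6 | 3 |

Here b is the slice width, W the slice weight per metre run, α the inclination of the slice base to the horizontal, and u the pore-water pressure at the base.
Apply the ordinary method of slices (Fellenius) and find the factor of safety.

Ordinary method of slices: FS = Σ[c'·Δl_i + (W_i cosα_i − u_i·Δl_i)·tanφ'] / Σ W_i sinα_i, with Δl_i = b_i / cosα_i.
Slice 1: Δl = 2.3/cos(-3.0°) = 2.303 m; N'_1 = 52·cos(-3.0°) − 11·2.303 = 26.6; c'Δl = 29.25; W sinα = -2.7
Slice 2: Δl = 2.9/cos8.3° = 2.931 m; N'_2 = 193·cos8.3° − 16·2.931 = 144.1; c'Δl = 37.22; W sinα = 27.9
Slice 3: Δl = 2.6/cos20.7° = 2.779 m; N'_3 = 255·cos20.7° − 1·2.779 = 235.8; c'Δl = 35.30; W sinα = 90.1
Slice 4: Δl = 3.1/cos34.8° = 3.775 m; N'_4 = 221·cos34.8° − 34·3.775 = 53.1; c'Δl = 47.95; W sinα = 126.1
Slice 5: Δl = 2.2/cos50.6° = 3.466 m; N'_5 = 61·cos50.6° − 3·3.466 = 28.3; c'Δl = 44.02; W sinα = 47.1
Σc'Δl = 193.7 kN/m; ΣN' = 487.9 kN/m; ΣW sinα = 288.5 kN/m
Resisting = 193.7 + 487.9·tan29.1° = 193.7 + 271.5 = 465.3 kN/m
FS = 465.3 / 288.5 = 1.613

FS = 1.61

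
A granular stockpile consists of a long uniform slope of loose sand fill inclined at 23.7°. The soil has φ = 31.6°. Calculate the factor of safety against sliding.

FS = 1.40

For a dry cohesionless infinite slope the factor of safety is FS = tanφ / tanβ.
FS = tan31.6° / tan23.7° = 0.6152 / 0.4390 = 1.401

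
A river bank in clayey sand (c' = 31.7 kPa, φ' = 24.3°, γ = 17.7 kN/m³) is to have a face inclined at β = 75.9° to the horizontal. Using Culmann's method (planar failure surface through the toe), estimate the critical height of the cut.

Culmann's analysis gives the critical failure plane at α_cr = (β + φ')/2 = (75.9 + 24.3)/2 = 50.1°, and the critical height
H_c = (4c'/γ) · sinβ cosφ' / [1 − cos(β − φ')]
    = (4·31.7/17.7) · sin75.9°·cos24.3° / [1 − cos(51.6°)]
    = 7.164 · 0.9699·0.9114 / [1 − 0.6211]
    = 7.164 · 0.8839 / 0.3789
    = 16.71 m

H_c = 16.71 m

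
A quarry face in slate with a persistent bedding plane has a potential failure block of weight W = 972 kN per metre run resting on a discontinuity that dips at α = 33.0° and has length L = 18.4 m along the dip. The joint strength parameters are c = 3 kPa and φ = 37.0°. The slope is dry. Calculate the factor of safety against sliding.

FS = 1.26

Resolving the block weight along and normal to the plane and applying the Mohr–Coulomb strength on the joint:
N' = W cosα = 972·cos33.0° = 815.2 kN/m
Driving force T = W sinα = 972·sin33.0° = 529.4 kN/m
Resisting force R = c·L + N'·tanφ = 3·18.4 + 815.2·tan37.0° = 55.2 + 614.3 = 669.5 kN/m
FS = R / T = 669.5 / 529.4 = 1.265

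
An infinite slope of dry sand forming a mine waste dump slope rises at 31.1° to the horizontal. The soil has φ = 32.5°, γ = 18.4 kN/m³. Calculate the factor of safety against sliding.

FS = 1.06

For a dry cohesionless infinite slope the factor of safety is FS = tanφ / tanβ.
FS = tan32.5° / tan31.1° = 0.6371 / 0.6032 = 1.056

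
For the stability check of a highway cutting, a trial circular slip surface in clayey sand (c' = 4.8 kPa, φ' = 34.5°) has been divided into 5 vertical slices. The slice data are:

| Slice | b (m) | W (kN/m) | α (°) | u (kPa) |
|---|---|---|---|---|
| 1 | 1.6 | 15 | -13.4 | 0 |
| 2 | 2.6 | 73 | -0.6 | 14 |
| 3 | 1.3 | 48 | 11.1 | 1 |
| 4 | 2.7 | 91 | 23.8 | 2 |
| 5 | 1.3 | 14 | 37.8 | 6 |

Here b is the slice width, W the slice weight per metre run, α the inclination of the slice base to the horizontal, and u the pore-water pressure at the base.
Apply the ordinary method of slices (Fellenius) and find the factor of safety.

FS = 3.37

Ordinary method of slices: FS = Σ[c'·Δl_i + (W_i cosα_i − u_i·Δl_i)·tanφ'] / Σ W_i sinα_i, with Δl_i = b_i / cosα_i.
Slice 1: Δl = 1.6/cos(-13.4°) = 1.645 m; N'_1 = 15·cos(-13.4°) − 0·1.645 = 14.6; c'Δl = 7.89; W sinα = -3.5
Slice 2: Δl = 2.6/cos(-0.6°) = 2.600 m; N'_2 = 73·cos(-0.6°) − 14·2.600 = 36.6; c'Δl = 12.48; W sinα = -0.8
Slice 3: Δl = 1.3/cos11.1° = 1.325 m; N'_3 = 48·cos11.1° − 1·1.325 = 45.8; c'Δl = 6.36; W sinα = 9.2
Slice 4: Δl = 2.7/cos23.8° = 2.951 m; N'_4 = 91·cos23.8° − 2·2.951 = 77.4; c'Δl = 14.16; W sinα = 36.7
Slice 5: Δl = 1.3/cos37.8° = 1.645 m; N'_5 = 14·cos37.8° − 6·1.645 = 1.2; c'Δl = 7.90; W sinα = 8.6
Σc'Δl = 48.8 kN/m; ΣN' = 175.5 kN/m; ΣW sinα = 50.3 kN/m
Resisting = 48.8 + 175.5·tan34.5° = 48.8 + 120.6 = 169.4 kN/m
FS = 169.4 / 50.3 = 3.368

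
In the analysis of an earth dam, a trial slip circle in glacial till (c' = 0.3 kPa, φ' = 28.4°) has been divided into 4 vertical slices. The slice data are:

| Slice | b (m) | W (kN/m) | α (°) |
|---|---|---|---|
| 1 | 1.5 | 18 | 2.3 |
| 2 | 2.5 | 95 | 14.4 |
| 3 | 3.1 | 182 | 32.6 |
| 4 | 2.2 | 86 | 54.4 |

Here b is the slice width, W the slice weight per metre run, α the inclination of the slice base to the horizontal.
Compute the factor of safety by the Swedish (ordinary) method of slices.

FS = 0.90

Ordinary method of slices: FS = Σ[c'·Δl_i + (W_i cosα_i)·tanφ'] / Σ W_i sinα_i, with Δl_i = b_i / cosα_i.
Slice 1: Δl = 1.5/cos2.3° = 1.501 m; N'_1 = 18·cos2.3° = 18.0; c'Δl = 0.45; W sinα = 0.7
Slice 2: Δl = 2.5/cos14.4° = 2.581 m; N'_2 = 95·cos14.4° = 92.0; c'Δl = 0.77; W sinα = 23.6
Slice 3: Δl = 3.1/cos32.6° = 3.680 m; N'_3 = 182·cos32.6° = 153.3; c'Δl = 1.10; W sinα = 98.1
Slice 4: Δl = 2.2/cos54.4° = 3.779 m; N'_4 = 86·cos54.4° = 50.1; c'Δl = 1.13; W sinα = 69.9
Σc'Δl = 3.5 kN/m; ΣN' = 313.4 kN/m; ΣW sinα = 192.3 kN/m
Resisting = 3.5 + 313.4·tan28.4° = 3.5 + 169.4 = 172.9 kN/m
FS = 172.9 / 192.3 = 0.899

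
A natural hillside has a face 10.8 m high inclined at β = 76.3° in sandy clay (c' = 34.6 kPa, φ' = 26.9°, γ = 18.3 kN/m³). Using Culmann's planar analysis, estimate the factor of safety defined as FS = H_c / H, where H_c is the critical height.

H_c = (4c'/γ) · sinβ cosφ' / [1 − cos(β − φ')]
    = (4·34.6/18.3) · sin76.3°·cos26.9° / [1 − cos49.4°]
    = 7.563 · 0.8664 / 0.3492 = 18.76 m
FS = H_c / H = 18.76 / 10.8 = 1.737

FS = 1.74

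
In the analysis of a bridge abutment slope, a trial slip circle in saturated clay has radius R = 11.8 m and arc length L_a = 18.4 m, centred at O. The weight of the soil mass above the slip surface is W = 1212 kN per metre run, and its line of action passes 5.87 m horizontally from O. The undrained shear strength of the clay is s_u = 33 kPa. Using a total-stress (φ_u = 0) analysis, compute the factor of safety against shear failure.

Taking moments about the centre O, the resisting moment is provided by the undrained shear strength acting along the arc:
M_R = s_u·L_a·R = 33·18.40·11.8 = 7165.0 kN·m/m
M_D = W·d = 1212·5.87 = 7114.4 kN·m/m
FS = M_R / M_D = 7165.0 / 7114.4 = 1.007

FS = 1.01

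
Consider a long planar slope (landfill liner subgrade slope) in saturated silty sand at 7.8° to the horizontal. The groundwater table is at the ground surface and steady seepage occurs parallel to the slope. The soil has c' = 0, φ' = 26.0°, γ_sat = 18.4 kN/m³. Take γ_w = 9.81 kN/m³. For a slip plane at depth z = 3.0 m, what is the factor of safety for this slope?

FS = 1.66

With seepage parallel to the slope and the water table at the surface, the effective normal stress on the slip plane uses the buoyant unit weight γ' = γ_sat − γ_w while the driving shear stress uses γ_sat:
FS = [c' + γ' z cos²β tanφ'] / [γ_sat z sinβ cosβ]
(For c' = 0 this reduces to FS = (γ'/γ_sat)·tanφ'/tanβ.)
γ' = 18.4 − 9.81 = 8.59 kN/m³
Numerator = 0.0 + 8.59·3.0·cos²7.8°·tan26.0° = 0.0 + 8.59·3.0·0.9816·0.4877 = 12.337 kPa
Denominator = 18.4·3.0·sin7.8°·cos7.8° = 18.4·3.0·0.1357·0.9907 = 7.422 kPa
FS = 12.337 / 7.422 = 1.662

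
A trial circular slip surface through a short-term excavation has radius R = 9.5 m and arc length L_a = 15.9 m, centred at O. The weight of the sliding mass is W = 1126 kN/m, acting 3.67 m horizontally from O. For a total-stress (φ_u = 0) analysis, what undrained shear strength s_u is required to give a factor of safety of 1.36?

FS = s_u·L_a·R / (W·d), so s_u = FS·W·d / (L_a·R).
s_u = 1.36·1126·3.67 / (15.90·9.5) = 5620.1 / 151.05 = 37.21 kPa

s_u = 37.2 kPa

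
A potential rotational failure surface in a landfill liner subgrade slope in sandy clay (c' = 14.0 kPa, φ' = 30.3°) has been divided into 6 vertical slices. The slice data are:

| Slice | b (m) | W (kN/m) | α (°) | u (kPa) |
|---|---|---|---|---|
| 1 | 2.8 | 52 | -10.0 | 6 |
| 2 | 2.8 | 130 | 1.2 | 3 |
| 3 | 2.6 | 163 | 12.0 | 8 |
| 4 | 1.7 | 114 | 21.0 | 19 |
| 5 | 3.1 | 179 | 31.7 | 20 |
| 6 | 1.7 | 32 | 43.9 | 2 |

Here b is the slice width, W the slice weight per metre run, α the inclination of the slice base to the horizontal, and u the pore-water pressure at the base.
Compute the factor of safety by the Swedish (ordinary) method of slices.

Ordinary method of slices: FS = Σ[c'·Δl_i + (W_i cosα_i − u_i·Δl_i)·tanφ'] / Σ W_i sinα_i, with Δl_i = b_i / cosα_i.
Slice 1: Δl = 2.8/cos(-10.0°) = 2.843 m; N'_1 = 52·cos(-10.0°) − 6·2.843 = 34.2; c'Δl = 39.80; W sinα = -9.0
Slice 2: Δl = 2.8/cos1.2° = 2.801 m; N'_2 = 130·cos1.2° − 3·2.801 = 121.6; c'Δl = 39.21; W sinα = 2.7
Slice 3: Δl = 2.6/cos12.0° = 2.658 m; N'_3 = 163·cos12.0° − 8·2.658 = 138.2; c'Δl = 37.21; W sinα = 33.9
Slice 4: Δl = 1.7/cos21.0° = 1.821 m; N'_4 = 114·cos21.0° − 19·1.821 = 71.8; c'Δl = 25.49; W sinα = 40.9
Slice 5: Δl = 3.1/cos31.7° = 3.644 m; N'_5 = 179·cos31.7° − 20·3.644 = 79.4; c'Δl = 51.01; W sinα = 94.1
Slice 6: Δl = 1.7/cos43.9° = 2.359 m; N'_6 = 32·cos43.9° − 2·2.359 = 18.3; c'Δl = 33.03; W sinα = 22.2
Σc'Δl = 225.8 kN/m; ΣN' = 463.5 kN/m; ΣW sinα = 184.7 kN/m
Resisting = 225.8 + 463.5·tan30.3° = 225.8 + 270.8 = 496.6 kN/m
FS = 496.6 / 184.7 = 2.689

FS = 2.69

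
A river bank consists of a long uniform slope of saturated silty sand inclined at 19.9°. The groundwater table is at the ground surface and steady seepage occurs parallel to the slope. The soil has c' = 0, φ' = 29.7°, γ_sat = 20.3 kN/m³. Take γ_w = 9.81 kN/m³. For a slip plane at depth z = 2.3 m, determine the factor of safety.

FS = 0.81

With seepage parallel to the slope and the water table at the surface, the effective normal stress on the slip plane uses the buoyant unit weight γ' = γ_sat − γ_w while the driving shear stress uses γ_sat:
FS = [c' + γ' z cos²β tanφ'] / [γ_sat z sinβ cosβ]
(For c' = 0 this reduces to FS = (γ'/γ_sat)·tanφ'/tanβ.)
γ' = 20.3 − 9.81 = 10.49 kN/m³
Numerator = 0.0 + 10.49·2.3·cos²19.9°·tan29.7° = 0.0 + 10.49·2.3·0.8841·0.5704 = 12.167 kPa
Denominator = 20.3·2.3·sin19.9°·cos19.9° = 20.3·2.3·0.3404·0.9403 = 14.943 kPa
FS = 12.167 / 14.943 = 0.814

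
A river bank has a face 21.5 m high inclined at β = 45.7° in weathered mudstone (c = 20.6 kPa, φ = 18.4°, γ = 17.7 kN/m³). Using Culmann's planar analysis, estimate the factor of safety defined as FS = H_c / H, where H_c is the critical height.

H_c = (4c/γ) · sinβ cosφ / [1 − cos(β − φ)]
    = (4·20.6/17.7) · sin45.7°·cos18.4° / [1 − cos27.3°]
    = 4.655 · 0.6791 / 0.1114 = 28.38 m
FS = H_c / H = 28.38 / 21.5 = 1.320

FS = 1.32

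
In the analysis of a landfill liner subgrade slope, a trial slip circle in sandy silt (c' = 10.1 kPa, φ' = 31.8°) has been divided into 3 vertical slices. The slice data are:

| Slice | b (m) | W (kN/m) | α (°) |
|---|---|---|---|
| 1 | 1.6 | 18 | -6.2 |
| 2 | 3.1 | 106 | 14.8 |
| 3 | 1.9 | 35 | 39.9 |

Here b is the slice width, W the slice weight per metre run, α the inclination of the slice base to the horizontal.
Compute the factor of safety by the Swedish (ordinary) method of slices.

FS = 3.47

Ordinary method of slices: FS = Σ[c'·Δl_i + (W_i cosα_i)·tanφ'] / Σ W_i sinα_i, with Δl_i = b_i / cosα_i.
Slice 1: Δl = 1.6/cos(-6.2°) = 1.609 m; N'_1 = 18·cos(-6.2°) = 17.9; c'Δl = 16.26; W sinα = -1.9
Slice 2: Δl = 3.1/cos14.8° = 3.206 m; N'_2 = 106·cos14.8° = 102.5; c'Δl = 32.38; W sinα = 27.1
Slice 3: Δl = 1.9/cos39.9° = 2.477 m; N'_3 = 35·cos39.9° = 26.9; c'Δl = 25.01; W sinα = 22.5
Σc'Δl = 73.7 kN/m; ΣN' = 147.2 kN/m; ΣW sinα = 47.6 kN/m
Resisting = 73.7 + 147.2·tan31.8° = 73.7 + 91.3 = 164.9 kN/m
FS = 164.9 / 47.6 = 3.466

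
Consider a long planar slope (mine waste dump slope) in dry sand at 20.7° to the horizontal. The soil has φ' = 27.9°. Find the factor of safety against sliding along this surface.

FS = 1.40

For a dry cohesionless infinite slope the factor of safety is FS = tanφ' / tanβ.
FS = tan27.9° / tan20.7° = 0.5295 / 0.3779 = 1.401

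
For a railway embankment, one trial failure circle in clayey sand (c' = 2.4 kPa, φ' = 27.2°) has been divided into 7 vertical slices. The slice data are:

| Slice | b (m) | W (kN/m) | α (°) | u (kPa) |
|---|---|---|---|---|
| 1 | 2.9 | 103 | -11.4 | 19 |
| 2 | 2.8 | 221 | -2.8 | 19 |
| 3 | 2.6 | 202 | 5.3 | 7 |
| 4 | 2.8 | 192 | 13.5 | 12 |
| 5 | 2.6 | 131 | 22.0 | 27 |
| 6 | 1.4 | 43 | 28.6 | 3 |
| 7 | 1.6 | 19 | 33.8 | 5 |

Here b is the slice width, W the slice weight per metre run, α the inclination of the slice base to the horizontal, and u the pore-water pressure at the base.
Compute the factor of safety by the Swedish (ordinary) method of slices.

FS = 3.26

Ordinary method of slices: FS = Σ[c'·Δl_i + (W_i cosα_i − u_i·Δl_i)·tanφ'] / Σ W_i sinα_i, with Δl_i = b_i / cosα_i.
Slice 1: Δl = 2.9/cos(-11.4°) = 2.958 m; N'_1 = 103·cos(-11.4°) − 19·2.958 = 44.8; c'Δl = 7.10; W sinα = -20.4
Slice 2: Δl = 2.8/cos(-2.8°) = 2.803 m; N'_2 = 221·cos(-2.8°) − 19·2.803 = 167.5; c'Δl = 6.73; W sinα = -10.8
Slice 3: Δl = 2.6/cos5.3° = 2.611 m; N'_3 = 202·cos5.3° − 7·2.611 = 182.9; c'Δl = 6.27; W sinα = 18.7
Slice 4: Δl = 2.8/cos13.5° = 2.880 m; N'_4 = 192·cos13.5° − 12·2.880 = 152.1; c'Δl = 6.91; W sinα = 44.8
Slice 5: Δl = 2.6/cos22.0° = 2.804 m; N'_5 = 131·cos22.0° − 27·2.804 = 45.7; c'Δl = 6.73; W sinα = 49.1
Slice 6: Δl = 1.4/cos28.6° = 1.595 m; N'_6 = 43·cos28.6° − 3·1.595 = 33.0; c'Δl = 3.83; W sinα = 20.6
Slice 7: Δl = 1.6/cos33.8° = 1.925 m; N'_7 = 19·cos33.8° − 5·1.925 = 6.2; c'Δl = 4.62; W sinα = 10.6
Σc'Δl = 42.2 kN/m; ΣN' = 632.1 kN/m; ΣW sinα = 112.6 kN/m
Resisting = 42.2 + 632.1·tan27.2° = 42.2 + 324.9 = 367.0 kN/m
FS = 367.0 / 112.6 = 3.261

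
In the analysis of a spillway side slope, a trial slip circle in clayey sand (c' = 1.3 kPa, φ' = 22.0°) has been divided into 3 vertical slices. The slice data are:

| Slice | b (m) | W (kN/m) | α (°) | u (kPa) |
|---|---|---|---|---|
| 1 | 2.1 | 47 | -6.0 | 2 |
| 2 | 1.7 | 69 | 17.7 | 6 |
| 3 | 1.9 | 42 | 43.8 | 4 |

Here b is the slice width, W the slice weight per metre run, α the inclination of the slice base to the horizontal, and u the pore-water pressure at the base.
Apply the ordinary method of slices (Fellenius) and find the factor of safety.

FS = 1.24

Ordinary method of slices: FS = Σ[c'·Δl_i + (W_i cosα_i − u_i·Δl_i)·tanφ'] / Σ W_i sinα_i, with Δl_i = b_i / cosα_i.
Slice 1: Δl = 2.1/cos(-6.0°) = 2.112 m; N'_1 = 47·cos(-6.0°) − 2·2.112 = 42.5; c'Δl = 2.75; W sinα = -4.9
Slice 2: Δl = 1.7/cos17.7° = 1.784 m; N'_2 = 69·cos17.7° − 6·1.784 = 55.0; c'Δl = 2.32; W sinα = 21.0
Slice 3: Δl = 1.9/cos43.8° = 2.632 m; N'_3 = 42·cos43.8° − 4·2.632 = 19.8; c'Δl = 3.42; W sinα = 29.1
Σc'Δl = 8.5 kN/m; ΣN' = 117.3 kN/m; ΣW sinα = 45.1 kN/m
Resisting = 8.5 + 117.3·tan22.0° = 8.5 + 47.4 = 55.9 kN/m
FS = 55.9 / 45.1 = 1.238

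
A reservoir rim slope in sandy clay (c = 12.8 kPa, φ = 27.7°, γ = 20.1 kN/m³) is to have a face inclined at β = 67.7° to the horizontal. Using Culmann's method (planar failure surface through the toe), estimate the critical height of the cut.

H_c = 8.92 m

Culmann's analysis gives the critical failure plane at α_cr = (β + φ)/2 = (67.7 + 27.7)/2 = 47.7°, and the critical height
H_c = (4c/γ) · sinβ cosφ / [1 − cos(β − φ)]
    = (4·12.8/20.1) · sin67.7°·cos27.7° / [1 − cos(40.0°)]
    = 2.547 · 0.9252·0.8854 / [1 − 0.7660]
    = 2.547 · 0.8192 / 0.2340
    = 8.92 m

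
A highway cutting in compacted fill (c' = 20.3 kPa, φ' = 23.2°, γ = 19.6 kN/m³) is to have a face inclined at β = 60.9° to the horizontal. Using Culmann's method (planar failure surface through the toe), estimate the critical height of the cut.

H_c = 15.94 m

Culmann's analysis gives the critical failure plane at α_cr = (β + φ')/2 = (60.9 + 23.2)/2 = 42.0°, and the critical height
H_c = (4c'/γ) · sinβ cosφ' / [1 − cos(β − φ')]
    = (4·20.3/19.6) · sin60.9°·cos23.2° / [1 − cos(37.7°)]
    = 4.143 · 0.8738·0.9191 / [1 − 0.7912]
    = 4.143 · 0.8031 / 0.2088
    = 15.94 m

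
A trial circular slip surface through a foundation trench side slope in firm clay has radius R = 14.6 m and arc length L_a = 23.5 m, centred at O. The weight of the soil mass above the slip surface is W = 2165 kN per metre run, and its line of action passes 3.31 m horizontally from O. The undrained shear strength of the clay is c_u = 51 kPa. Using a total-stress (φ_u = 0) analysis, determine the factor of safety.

FS = 2.44

Taking moments about the centre O, the resisting moment is provided by the undrained shear strength acting along the arc:
M_R = c_u·L_a·R = 51·23.50·14.6 = 17498.1 kN·m/m
M_D = W·d = 2165·3.31 = 7166.2 kN·m/m
FS = M_R / M_D = 17498.1 / 7166.2 = 2.442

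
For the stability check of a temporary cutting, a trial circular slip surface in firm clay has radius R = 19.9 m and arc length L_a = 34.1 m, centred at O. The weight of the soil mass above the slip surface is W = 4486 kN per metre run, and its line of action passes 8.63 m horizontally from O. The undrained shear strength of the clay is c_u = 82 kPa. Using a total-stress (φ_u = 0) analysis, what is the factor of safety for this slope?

FS = 1.44

Taking moments about the centre O, the resisting moment is provided by the undrained shear strength acting along the arc:
M_R = c_u·L_a·R = 82·34.10·19.9 = 55644.4 kN·m/m
M_D = W·d = 4486·8.63 = 38714.2 kN·m/m
FS = M_R / M_D = 55644.4 / 38714.2 = 1.437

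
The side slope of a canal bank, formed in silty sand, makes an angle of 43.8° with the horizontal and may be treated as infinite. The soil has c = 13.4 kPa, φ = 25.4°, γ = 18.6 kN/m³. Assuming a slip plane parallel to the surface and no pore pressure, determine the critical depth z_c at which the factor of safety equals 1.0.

Setting FS = 1.00 in FS = [c + γz cos²β tanφ] / [γz sinβ cosβ] and solving for z:
z = c / [γ cosβ (FS·sinβ − cosβ·tanφ)]
  = 13.4 / [18.6·cos43.8°·(1.00·sin43.8° − cos43.8°·tan25.4°)]
  = 13.4 / [18.6·0.7218·(1.00·0.6921 − 0.7218·0.4748)]
  = 13.4 / 4.6910 = 2.857 m

z_c = 2.86 m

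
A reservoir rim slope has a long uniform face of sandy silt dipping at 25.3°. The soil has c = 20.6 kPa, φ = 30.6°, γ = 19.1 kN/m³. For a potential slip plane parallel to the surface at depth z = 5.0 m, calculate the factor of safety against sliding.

FS = 1.81

For an infinite slope with a slip plane parallel to the surface (no pore pressure): FS = [c + γz cos²β tanφ] / [γz sinβ cosβ].
γz = 19.1·5.0 = 95.50 kN/m²
Numerator = 20.6 + 95.50·cos²25.3°·tan30.6° = 20.6 + 95.50·0.8174·0.5914 = 66.764 kPa
Denominator = 95.50·sin25.3°·cos25.3° = 95.50·0.4274·0.9041 = 36.898 kPa
FS = 66.764 / 36.898 = 1.809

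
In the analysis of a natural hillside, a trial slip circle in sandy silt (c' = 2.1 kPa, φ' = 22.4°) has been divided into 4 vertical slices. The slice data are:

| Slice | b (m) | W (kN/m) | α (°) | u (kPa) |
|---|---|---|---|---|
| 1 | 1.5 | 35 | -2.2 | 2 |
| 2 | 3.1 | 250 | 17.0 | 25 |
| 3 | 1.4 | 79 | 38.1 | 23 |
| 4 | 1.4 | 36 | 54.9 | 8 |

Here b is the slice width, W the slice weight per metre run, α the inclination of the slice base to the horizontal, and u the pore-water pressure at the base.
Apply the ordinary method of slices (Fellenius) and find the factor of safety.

Ordinary method of slices: FS = Σ[c'·Δl_i + (W_i cosα_i − u_i·Δl_i)·tanφ'] / Σ W_i sinα_i, with Δl_i = b_i / cosα_i.
Slice 1: Δl = 1.5/cos(-2.2°) = 1.501 m; N'_1 = 35·cos(-2.2°) − 2·1.501 = 32.0; c'Δl = 3.15; W sinα = -1.3
Slice 2: Δl = 3.1/cos17.0° = 3.242 m; N'_2 = 250·cos17.0° − 25·3.242 = 158.0; c'Δl = 6.81; W sinα = 73.1
Slice 3: Δl = 1.4/cos38.1° = 1.779 m; N'_3 = 79·cos38.1° − 23·1.779 = 21.2; c'Δl = 3.74; W sinα = 48.7
Slice 4: Δl = 1.4/cos54.9° = 2.435 m; N'_4 = 36·cos54.9° − 8·2.435 = 1.2; c'Δl = 5.11; W sinα = 29.5
Σc'Δl = 18.8 kN/m; ΣN' = 212.5 kN/m; ΣW sinα = 149.9 kN/m
Resisting = 18.8 + 212.5·tan22.4° = 18.8 + 87.6 = 106.4 kN/m
FS = 106.4 / 149.9 = 0.709

FS = 0.71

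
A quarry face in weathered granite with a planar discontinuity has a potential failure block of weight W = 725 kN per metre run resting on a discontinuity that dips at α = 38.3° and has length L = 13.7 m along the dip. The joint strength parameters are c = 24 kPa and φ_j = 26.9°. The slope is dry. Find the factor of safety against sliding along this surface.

FS = 1.37

Resolving the block weight along and normal to the plane and applying the Mohr–Coulomb strength on the joint:
N' = W cosα = 725·cos38.3° = 569.0 kN/m
Driving force T = W sinα = 725·sin38.3° = 449.3 kN/m
Resisting force R = c·L + N'·tanφ_j = 24·13.7 + 569.0·tan26.9° = 328.8 + 288.7 = 617.5 kN/m
FS = R / T = 617.5 / 449.3 = 1.374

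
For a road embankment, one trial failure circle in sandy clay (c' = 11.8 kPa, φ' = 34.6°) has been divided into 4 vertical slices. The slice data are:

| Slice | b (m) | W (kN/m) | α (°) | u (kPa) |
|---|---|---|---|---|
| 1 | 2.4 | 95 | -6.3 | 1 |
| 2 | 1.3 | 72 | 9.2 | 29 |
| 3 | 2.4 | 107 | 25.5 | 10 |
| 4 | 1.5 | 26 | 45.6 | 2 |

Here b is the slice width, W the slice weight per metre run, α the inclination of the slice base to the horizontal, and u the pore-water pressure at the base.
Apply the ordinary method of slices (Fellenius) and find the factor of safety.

FS = 3.72

Ordinary method of slices: FS = Σ[c'·Δl_i + (W_i cosα_i − u_i·Δl_i)·tanφ'] / Σ W_i sinα_i, with Δl_i = b_i / cosα_i.
Slice 1: Δl = 2.4/cos(-6.3°) = 2.415 m; N'_1 = 95·cos(-6.3°) − 1·2.415 = 92.0; c'Δl = 28.49; W sinα = -10.4
Slice 2: Δl = 1.3/cos9.2° = 1.317 m; N'_2 = 72·cos9.2° − 29·1.317 = 32.9; c'Δl = 15.54; W sinα = 11.5
Slice 3: Δl = 2.4/cos25.5° = 2.659 m; N'_3 = 107·cos25.5° − 10·2.659 = 70.0; c'Δl = 31.38; W sinα = 46.1
Slice 4: Δl = 1.5/cos45.6° = 2.144 m; N'_4 = 26·cos45.6° − 2·2.144 = 13.9; c'Δl = 25.30; W sinα = 18.6
Σc'Δl = 100.7 kN/m; ΣN' = 208.8 kN/m; ΣW sinα = 65.7 kN/m
Resisting = 100.7 + 208.8·tan34.6° = 100.7 + 144.0 = 244.7 kN/m
FS = 244.7 / 65.7 = 3.723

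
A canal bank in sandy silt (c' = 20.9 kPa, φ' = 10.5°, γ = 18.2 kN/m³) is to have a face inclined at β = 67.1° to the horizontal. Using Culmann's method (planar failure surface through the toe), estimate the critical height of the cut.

H_c = 9.26 m

Culmann's analysis gives the critical failure plane at α_cr = (β + φ')/2 = (67.1 + 10.5)/2 = 38.8°, and the critical height
H_c = (4c'/γ) · sinβ cosφ' / [1 − cos(β − φ')]
    = (4·20.9/18.2) · sin67.1°·cos10.5° / [1 − cos(56.6°)]
    = 4.593 · 0.9212·0.9833 / [1 − 0.5505]
    = 4.593 · 0.9058 / 0.4495
    = 9.26 m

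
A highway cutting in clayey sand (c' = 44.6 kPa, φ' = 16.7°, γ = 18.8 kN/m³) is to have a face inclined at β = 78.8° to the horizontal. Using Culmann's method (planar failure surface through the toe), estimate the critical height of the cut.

Culmann's analysis gives the critical failure plane at α_cr = (β + φ')/2 = (78.8 + 16.7)/2 = 47.8°, and the critical height
H_c = (4c'/γ) · sinβ cosφ' / [1 − cos(β − φ')]
    = (4·44.6/18.8) · sin78.8°·cos16.7° / [1 − cos(62.1°)]
    = 9.489 · 0.9810·0.9578 / [1 − 0.4679]
    = 9.489 · 0.9396 / 0.5321
    = 16.76 m

H_c = 16.76 m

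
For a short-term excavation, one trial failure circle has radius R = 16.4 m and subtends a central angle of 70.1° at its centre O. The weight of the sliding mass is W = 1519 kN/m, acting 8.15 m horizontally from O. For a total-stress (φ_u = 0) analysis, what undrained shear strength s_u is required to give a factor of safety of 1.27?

s_u = 47.8 kPa

FS = s_u·L_a·R / (W·d), so s_u = FS·W·d / (L_a·R).
Arc length L_a = R·θ = 16.4·(70.1°·π/180) = 16.4·1.2235 = 20.07 m
s_u = 1.27·1519·8.15 / (20.07·16.4) = 15722.4 / 329.07 = 47.78 kPa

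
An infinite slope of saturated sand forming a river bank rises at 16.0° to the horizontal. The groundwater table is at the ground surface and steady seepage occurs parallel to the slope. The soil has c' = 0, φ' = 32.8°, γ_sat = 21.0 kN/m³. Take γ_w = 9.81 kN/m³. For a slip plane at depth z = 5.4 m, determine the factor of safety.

With seepage parallel to the slope and the water table at the surface, the effective normal stress on the slip plane uses the buoyant unit weight γ' = γ_sat − γ_w while the driving shear stress uses γ_sat:
FS = [c' + γ' z cos²β tanφ'] / [γ_sat z sinβ cosβ]
(For c' = 0 this reduces to FS = (γ'/γ_sat)·tanφ'/tanβ.)
γ' = 21.0 − 9.81 = 11.19 kN/m³
Numerator = 0.0 + 11.19·5.4·cos²16.0°·tan32.8° = 0.0 + 11.19·5.4·0.9240·0.6445 = 35.983 kPa
Denominator = 21.0·5.4·sin16.0°·cos16.0° = 21.0·5.4·0.2756·0.9613 = 30.046 kPa
FS = 35.983 / 30.046 = 1.198

FS = 1.20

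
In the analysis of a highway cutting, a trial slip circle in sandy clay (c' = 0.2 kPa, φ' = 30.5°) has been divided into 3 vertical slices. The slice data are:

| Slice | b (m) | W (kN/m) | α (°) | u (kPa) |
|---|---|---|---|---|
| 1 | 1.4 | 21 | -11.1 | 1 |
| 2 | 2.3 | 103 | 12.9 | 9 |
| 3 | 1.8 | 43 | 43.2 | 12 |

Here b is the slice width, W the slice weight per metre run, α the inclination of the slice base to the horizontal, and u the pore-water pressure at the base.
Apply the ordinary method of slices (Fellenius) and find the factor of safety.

Ordinary method of slices: FS = Σ[c'·Δl_i + (W_i cosα_i − u_i·Δl_i)·tanφ'] / Σ W_i sinα_i, with Δl_i = b_i / cosα_i.
Slice 1: Δl = 1.4/cos(-11.1°) = 1.427 m; N'_1 = 21·cos(-11.1°) − 1·1.427 = 19.2; c'Δl = 0.29; W sinα = -4.0
Slice 2: Δl = 2.3/cos12.9° = 2.360 m; N'_2 = 103·cos12.9° − 9·2.360 = 79.2; c'Δl = 0.47; W sinα = 23.0
Slice 3: Δl = 1.8/cos43.2° = 2.469 m; N'_3 = 43·cos43.2° − 12·2.469 = 1.7; c'Δl = 0.49; W sinα = 29.4
Σc'Δl = 1.3 kN/m; ΣN' = 100.1 kN/m; ΣW sinα = 48.4 kN/m
Resisting = 1.3 + 100.1·tan30.5° = 1.3 + 58.9 = 60.2 kN/m
FS = 60.2 / 48.4 = 1.244

FS = 1.24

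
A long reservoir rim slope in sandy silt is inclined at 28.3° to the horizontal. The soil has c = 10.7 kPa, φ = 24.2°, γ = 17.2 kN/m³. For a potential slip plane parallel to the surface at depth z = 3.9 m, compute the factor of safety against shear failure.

For an infinite slope with a slip plane parallel to the surface (no pore pressure): FS = [c + γz cos²β tanφ] / [γz sinβ cosβ].
γz = 17.2·3.9 = 67.08 kN/m²
Numerator = 10.7 + 67.08·cos²28.3°·tan24.2° = 10.7 + 67.08·0.7752·0.4494 = 34.071 kPa
Denominator = 67.08·sin28.3°·cos28.3° = 67.08·0.4741·0.8805 = 28.001 kPa
FS = 34.071 / 28.001 = 1.217

FS = 1.22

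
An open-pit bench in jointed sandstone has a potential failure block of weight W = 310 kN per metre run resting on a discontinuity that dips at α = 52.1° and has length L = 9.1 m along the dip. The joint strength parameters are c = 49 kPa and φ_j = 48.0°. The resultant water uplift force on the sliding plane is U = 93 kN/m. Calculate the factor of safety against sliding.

Resolving the block weight along and normal to the plane and applying the Mohr–Coulomb strength on the joint:
N' = W cosα − U = 310·cos52.1° − 93 = 97.4 kN/m
Driving force T = W sinα = 310·sin52.1° = 244.6 kN/m
Resisting force R = c·L + N'·tanφ_j = 49·9.1 + 97.4·tan48.0° = 445.9 + 108.2 = 554.1 kN/m
FS = R / T = 554.1 / 244.6 = 2.265

FS = 2.27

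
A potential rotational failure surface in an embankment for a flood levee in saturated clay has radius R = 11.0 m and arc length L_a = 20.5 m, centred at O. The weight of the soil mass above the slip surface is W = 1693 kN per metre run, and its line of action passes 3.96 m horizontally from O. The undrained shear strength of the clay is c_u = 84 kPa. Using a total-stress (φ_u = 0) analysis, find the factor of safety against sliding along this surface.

Taking moments about the centre O, the resisting moment is provided by the undrained shear strength acting along the arc:
M_R = c_u·L_a·R = 84·20.50·11.0 = 18942.0 kN·m/m
M_D = W·d = 1693·3.96 = 6704.3 kN·m/m
FS = M_R / M_D = 18942.0 / 6704.3 = 2.825

FS = 2.83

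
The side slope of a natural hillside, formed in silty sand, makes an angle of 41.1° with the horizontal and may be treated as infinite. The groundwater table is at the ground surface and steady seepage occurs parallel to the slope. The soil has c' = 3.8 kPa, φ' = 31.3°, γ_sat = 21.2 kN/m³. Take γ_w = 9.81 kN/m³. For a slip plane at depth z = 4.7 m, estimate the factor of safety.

FS = 0.45

With seepage parallel to the slope and the water table at the surface, the effective normal stress on the slip plane uses the buoyant unit weight γ' = γ_sat − γ_w while the driving shear stress uses γ_sat:
FS = [c' + γ' z cos²β tanφ'] / [γ_sat z sinβ cosβ]
γ' = 21.2 − 9.81 = 11.39 kN/m³
Numerator = 3.8 + 11.39·4.7·cos²41.1°·tan31.3° = 3.8 + 11.39·4.7·0.5679·0.6080 = 22.283 kPa
Denominator = 21.2·4.7·sin41.1°·cos41.1° = 21.2·4.7·0.6574·0.7536 = 49.359 kPa
FS = 22.283 / 49.359 = 0.451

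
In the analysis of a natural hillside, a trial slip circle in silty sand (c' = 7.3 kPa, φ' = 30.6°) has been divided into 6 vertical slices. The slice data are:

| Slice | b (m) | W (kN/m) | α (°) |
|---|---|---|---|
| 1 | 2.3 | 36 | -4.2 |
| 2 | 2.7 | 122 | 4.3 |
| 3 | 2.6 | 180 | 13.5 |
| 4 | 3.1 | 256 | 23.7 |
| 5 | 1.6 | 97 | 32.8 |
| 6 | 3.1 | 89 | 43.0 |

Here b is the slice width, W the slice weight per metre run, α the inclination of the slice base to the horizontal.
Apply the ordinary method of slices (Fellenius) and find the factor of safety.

FS = 2.07

Ordinary method of slices: FS = Σ[c'·Δl_i + (W_i cosα_i)·tanφ'] / Σ W_i sinα_i, with Δl_i = b_i / cosα_i.
Slice 1: Δl = 2.3/cos(-4.2°) = 2.306 m; N'_1 = 36·cos(-4.2°) = 35.9; c'Δl = 16.84; W sinα = -2.6
Slice 2: Δl = 2.7/cos4.3° = 2.708 m; N'_2 = 122·cos4.3° = 121.7; c'Δl = 19.77; W sinα = 9.1
Slice 3: Δl = 2.6/cos13.5° = 2.674 m; N'_3 = 180·cos13.5° = 175.0; c'Δl = 19.52; W sinα = 42.0
Slice 4: Δl = 3.1/cos23.7° = 3.386 m; N'_4 = 256·cos23.7° = 234.4; c'Δl = 24.71; W sinα = 102.9
Slice 5: Δl = 1.6/cos32.8° = 1.903 m; N'_5 = 97·cos32.8° = 81.5; c'Δl = 13.90; W sinα = 52.5
Slice 6: Δl = 3.1/cos43.0° = 4.239 m; N'_6 = 89·cos43.0° = 65.1; c'Δl = 30.94; W sinα = 60.7
Σc'Δl = 125.7 kN/m; ΣN' = 713.6 kN/m; ΣW sinα = 264.7 kN/m
Resisting = 125.7 + 713.6·tan30.6° = 125.7 + 422.0 = 547.7 kN/m
FS = 547.7 / 264.7 = 2.069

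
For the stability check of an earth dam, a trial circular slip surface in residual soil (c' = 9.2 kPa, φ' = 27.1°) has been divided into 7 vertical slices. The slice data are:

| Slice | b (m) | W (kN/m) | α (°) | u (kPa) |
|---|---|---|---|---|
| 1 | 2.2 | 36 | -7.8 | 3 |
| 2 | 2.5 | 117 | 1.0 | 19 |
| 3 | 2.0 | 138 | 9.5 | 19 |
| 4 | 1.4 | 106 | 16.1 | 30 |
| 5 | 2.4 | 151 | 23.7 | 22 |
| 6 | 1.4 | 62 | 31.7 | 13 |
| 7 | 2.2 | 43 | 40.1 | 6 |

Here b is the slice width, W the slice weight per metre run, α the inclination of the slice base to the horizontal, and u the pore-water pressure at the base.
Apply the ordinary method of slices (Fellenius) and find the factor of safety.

Ordinary method of slices: FS = Σ[c'·Δl_i + (W_i cosα_i − u_i·Δl_i)·tanφ'] / Σ W_i sinα_i, with Δl_i = b_i / cosα_i.
Slice 1: Δl = 2.2/cos(-7.8°) = 2.221 m; N'_1 = 36·cos(-7.8°) − 3·2.221 = 29.0; c'Δl = 20.43; W sinα = -4.9
Slice 2: Δl = 2.5/cos1.0° = 2.500 m; N'_2 = 117·cos1.0° − 19·2.500 = 69.5; c'Δl = 23.00; W sinα = 2.0
Slice 3: Δl = 2.0/cos9.5° = 2.028 m; N'_3 = 138·cos9.5° − 19·2.028 = 97.6; c'Δl = 18.66; W sinα = 22.8
Slice 4: Δl = 1.4/cos16.1° = 1.457 m; N'_4 = 106·cos16.1° − 30·1.457 = 58.1; c'Δl = 13.41; W sinα = 29.4
Slice 5: Δl = 2.4/cos23.7° = 2.621 m; N'_5 = 151·cos23.7° − 22·2.621 = 80.6; c'Δl = 24.11; W sinα = 60.7
Slice 6: Δl = 1.4/cos31.7° = 1.645 m; N'_6 = 62·cos31.7° − 13·1.645 = 31.4; c'Δl = 15.14; W sinα = 32.6
Slice 7: Δl = 2.2/cos40.1° = 2.876 m; N'_7 = 43·cos40.1° − 6·2.876 = 15.6; c'Δl = 26.46; W sinα = 27.7
Σc'Δl = 141.2 kN/m; ΣN' = 381.8 kN/m; ΣW sinα = 170.3 kN/m
Resisting = 141.2 + 381.8·tan27.1° = 141.2 + 195.4 = 336.6 kN/m
FS = 336.6 / 170.3 = 1.976

FS = 1.98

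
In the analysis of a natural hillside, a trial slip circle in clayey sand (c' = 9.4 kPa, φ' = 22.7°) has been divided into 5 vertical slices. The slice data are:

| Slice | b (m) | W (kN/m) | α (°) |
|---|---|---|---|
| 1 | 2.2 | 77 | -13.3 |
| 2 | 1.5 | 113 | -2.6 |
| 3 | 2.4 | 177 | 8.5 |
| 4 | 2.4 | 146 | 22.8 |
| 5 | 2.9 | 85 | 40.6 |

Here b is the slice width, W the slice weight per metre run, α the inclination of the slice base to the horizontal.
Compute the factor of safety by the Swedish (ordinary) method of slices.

FS = 3.07

Ordinary method of slices: FS = Σ[c'·Δl_i + (W_i cosα_i)·tanφ'] / Σ W_i sinα_i, with Δl_i = b_i / cosα_i.
Slice 1: Δl = 2.2/cos(-13.3°) = 2.261 m; N'_1 = 77·cos(-13.3°) = 74.9; c'Δl = 21.25; W sinα = -17.7
Slice 2: Δl = 1.5/cos(-2.6°) = 1.502 m; N'_2 = 113·cos(-2.6°) = 112.9; c'Δl = 14.11; W sinα = -5.1
Slice 3: Δl = 2.4/cos8.5° = 2.427 m; N'_3 = 177·cos8.5° = 175.1; c'Δl = 22.81; W sinα = 26.2
Slice 4: Δl = 2.4/cos22.8° = 2.603 m; N'_4 = 146·cos22.8° = 134.6; c'Δl = 24.47; W sinα = 56.6
Slice 5: Δl = 2.9/cos40.6° = 3.819 m; N'_5 = 85·cos40.6° = 64.5; c'Δl = 35.90; W sinα = 55.3
Σc'Δl = 118.6 kN/m; ΣN' = 562.0 kN/m; ΣW sinα = 115.2 kN/m
Resisting = 118.6 + 562.0·tan22.7° = 118.6 + 235.1 = 353.6 kN/m
FS = 353.6 / 115.2 = 3.069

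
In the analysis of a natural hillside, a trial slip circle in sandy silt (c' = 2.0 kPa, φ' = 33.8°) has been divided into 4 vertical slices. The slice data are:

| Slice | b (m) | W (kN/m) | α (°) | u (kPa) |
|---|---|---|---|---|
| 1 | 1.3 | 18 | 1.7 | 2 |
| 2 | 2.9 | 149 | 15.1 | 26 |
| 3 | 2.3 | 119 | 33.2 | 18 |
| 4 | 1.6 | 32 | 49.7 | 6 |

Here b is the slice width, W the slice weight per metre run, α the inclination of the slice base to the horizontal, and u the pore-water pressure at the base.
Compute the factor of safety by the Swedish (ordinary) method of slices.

FS = 0.86

Ordinary method of slices: FS = Σ[c'·Δl_i + (W_i cosα_i − u_i·Δl_i)·tanφ'] / Σ W_i sinα_i, with Δl_i = b_i / cosα_i.
Slice 1: Δl = 1.3/cos1.7° = 1.301 m; N'_1 = 18·cos1.7° − 2·1.301 = 15.4; c'Δl = 2.60; W sinα = 0.5
Slice 2: Δl = 2.9/cos15.1° = 3.004 m; N'_2 = 149·cos15.1° − 26·3.004 = 65.8; c'Δl = 6.01; W sinα = 38.8
Slice 3: Δl = 2.3/cos33.2° = 2.749 m; N'_3 = 119·cos33.2° − 18·2.749 = 50.1; c'Δl = 5.50; W sinα = 65.2
Slice 4: Δl = 1.6/cos49.7° = 2.474 m; N'_4 = 32·cos49.7° − 6·2.474 = 5.9; c'Δl = 4.95; W sinα = 24.4
Σc'Δl = 19.1 kN/m; ΣN' = 137.1 kN/m; ΣW sinα = 128.9 kN/m
Resisting = 19.1 + 137.1·tan33.8° = 19.1 + 91.8 = 110.8 kN/m
FS = 110.8 / 128.9 = 0.860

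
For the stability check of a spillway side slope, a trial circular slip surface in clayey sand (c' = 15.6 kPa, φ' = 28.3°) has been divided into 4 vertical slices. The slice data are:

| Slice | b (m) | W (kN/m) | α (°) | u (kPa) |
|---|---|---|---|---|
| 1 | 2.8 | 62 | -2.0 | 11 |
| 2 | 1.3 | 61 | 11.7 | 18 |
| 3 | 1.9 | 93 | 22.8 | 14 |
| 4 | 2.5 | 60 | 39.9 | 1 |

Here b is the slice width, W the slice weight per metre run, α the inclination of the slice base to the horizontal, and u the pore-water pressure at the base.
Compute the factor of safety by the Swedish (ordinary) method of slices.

FS = 2.80

Ordinary method of slices: FS = Σ[c'·Δl_i + (W_i cosα_i − u_i·Δl_i)·tanφ'] / Σ W_i sinα_i, with Δl_i = b_i / cosα_i.
Slice 1: Δl = 2.8/cos(-2.0°) = 2.802 m; N'_1 = 62·cos(-2.0°) − 11·2.802 = 31.1; c'Δl = 43.71; W sinα = -2.2
Slice 2: Δl = 1.3/cos11.7° = 1.328 m; N'_2 = 61·cos11.7° − 18·1.328 = 35.8; c'Δl = 20.71; W sinα = 12.4
Slice 3: Δl = 1.9/cos22.8° = 2.061 m; N'_3 = 93·cos22.8° − 14·2.061 = 56.9; c'Δl = 32.15; W sinα = 36.0
Slice 4: Δl = 2.5/cos39.9° = 3.259 m; N'_4 = 60·cos39.9° − 1·3.259 = 42.8; c'Δl = 50.84; W sinα = 38.5
Σc'Δl = 147.4 kN/m; ΣN' = 166.6 kN/m; ΣW sinα = 84.7 kN/m
Resisting = 147.4 + 166.6·tan28.3° = 147.4 + 89.7 = 237.1 kN/m
FS = 237.1 / 84.7 = 2.799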